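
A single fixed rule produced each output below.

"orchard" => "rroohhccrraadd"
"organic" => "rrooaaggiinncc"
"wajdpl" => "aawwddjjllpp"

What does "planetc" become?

The transformation: swap each adjacent pair of characters (1↔2, 3↔4, ...), then double every character.
For "planetc", step one produces "lpnatec"; step two turns that into "llppnnaatteecc".

llppnnaatteecc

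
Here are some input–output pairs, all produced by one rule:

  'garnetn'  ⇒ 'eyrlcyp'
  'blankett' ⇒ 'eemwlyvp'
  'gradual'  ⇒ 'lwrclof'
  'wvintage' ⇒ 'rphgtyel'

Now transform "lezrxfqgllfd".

qowpkciqbrww

The rule is to move the last 2 characters to the front (rotate right by 2), then shift every letter 11 places forward in the alphabet (wrapping around).
"lezrxfqgllfd" → "fdlezrxfqgll" → "qowpkciqbrww".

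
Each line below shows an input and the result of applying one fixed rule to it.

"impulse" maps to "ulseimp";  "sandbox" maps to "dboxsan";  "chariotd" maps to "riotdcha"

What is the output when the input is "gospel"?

pelgos

Looking at the pairs, the operation is to move the first 3 characters to the end (rotate left by 3).
"gospel" → "pelgos".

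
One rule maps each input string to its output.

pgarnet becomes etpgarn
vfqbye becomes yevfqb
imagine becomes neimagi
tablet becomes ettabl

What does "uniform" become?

Rule — move the last 2 characters to the front (rotate right by 2).
So "uniform" becomes "rmunifo".

rmunifo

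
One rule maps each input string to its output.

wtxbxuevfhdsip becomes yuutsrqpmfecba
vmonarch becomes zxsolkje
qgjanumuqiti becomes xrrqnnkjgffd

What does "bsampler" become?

yxpomjib

The transformation: shift every letter 3 places backward in the alphabet (wrapping around), then sort the characters into reverse alphabetical order.
"bsampler" → "yxpomjib".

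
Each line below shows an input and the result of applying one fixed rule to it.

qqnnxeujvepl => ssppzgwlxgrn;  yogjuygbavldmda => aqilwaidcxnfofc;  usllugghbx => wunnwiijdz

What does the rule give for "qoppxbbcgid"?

sqrrzddeikf

Each output is the input with this applied: shift every letter 2 places forward in the alphabet (wrapping around).
So "qoppxbbcgid" becomes "sqrrzddeikf".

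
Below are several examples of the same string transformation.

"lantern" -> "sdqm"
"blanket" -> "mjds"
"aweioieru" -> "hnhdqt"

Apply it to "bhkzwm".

The pattern: delete the first 3 characters, then shift every letter 1 place backward in the alphabet (wrapping around).
Doing the same to "bhkzwm": "yvl".
(Check on "lantern": → "tern" → "sdqm" ✓)

yvl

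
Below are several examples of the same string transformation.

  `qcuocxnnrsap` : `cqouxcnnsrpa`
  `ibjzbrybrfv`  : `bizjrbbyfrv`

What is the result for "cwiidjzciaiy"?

The rule is to swap each adjacent pair of characters (1↔2, 3↔4, ...).
Applying that to "cwiidjzciaiy" gives "wciijdczaiyi".

wciijdczaiyi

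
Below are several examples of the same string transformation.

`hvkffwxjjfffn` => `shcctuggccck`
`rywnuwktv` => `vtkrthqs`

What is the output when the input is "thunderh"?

erkaboe

The transformation: delete the first character, then shift every letter 3 places backward in the alphabet (wrapping around).
Starting from "thunderh": after the first operation, "hunderh"; after the second, "erkaboe".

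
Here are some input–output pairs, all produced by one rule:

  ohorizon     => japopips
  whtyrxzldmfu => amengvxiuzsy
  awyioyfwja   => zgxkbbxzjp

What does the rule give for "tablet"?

mfuubc

What's happening: shift every letter 1 place forward in the alphabet (wrapping around), then swap the front and back halves of the string.
On "tablet": the first step gives "ubcmfu", and the second then gives "mfuubc".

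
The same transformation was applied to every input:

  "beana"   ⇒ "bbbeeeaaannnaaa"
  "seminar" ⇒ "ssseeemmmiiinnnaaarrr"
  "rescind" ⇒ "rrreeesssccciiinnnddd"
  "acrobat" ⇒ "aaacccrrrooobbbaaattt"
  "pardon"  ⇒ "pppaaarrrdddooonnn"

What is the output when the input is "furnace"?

In each case the input is transformed by: repeat every character 3 times.
Applying that to "furnace" gives "fffuuurrrnnnaaaccceee".

fffuuurrrnnnaaaccceee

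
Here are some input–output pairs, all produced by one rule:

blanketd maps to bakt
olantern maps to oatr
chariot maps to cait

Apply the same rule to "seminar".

smnr

The rule is to keep every other character starting from the first (positions 1st, 3rd, 5th, ...).
Applying that to "seminar" gives "smnr".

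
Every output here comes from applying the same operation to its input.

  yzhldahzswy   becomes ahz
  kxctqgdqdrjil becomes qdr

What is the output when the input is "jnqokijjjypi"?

jjj

The transformation: move the last 3 characters to the front (rotate right by 3), then keep only the last 3 characters.
For "jnqokijjjypi", step one produces "ypijnqokijjj"; step two turns that into "jjj".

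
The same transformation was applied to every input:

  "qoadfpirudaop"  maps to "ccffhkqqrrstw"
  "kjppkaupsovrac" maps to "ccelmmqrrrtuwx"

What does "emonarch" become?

Each output is the input with this applied: sort the characters into alphabetical order, then shift every letter 2 places forward in the alphabet (wrapping around).
For "emonarch" the result is "cegjopqt".

cegjopqt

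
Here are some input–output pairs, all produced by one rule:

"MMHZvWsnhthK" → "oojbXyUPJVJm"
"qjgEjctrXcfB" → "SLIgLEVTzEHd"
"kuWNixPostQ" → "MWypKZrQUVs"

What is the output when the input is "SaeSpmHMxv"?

uCGuROjoZX

Looking at the pairs, the operation is to shift every letter 2 places forward in the alphabet (wrapping around), then flip the case of every letter.
Starting from "SaeSpmHMxv": after the first operation, "UcgUroJOzx"; after the second, "uCGuROjoZX".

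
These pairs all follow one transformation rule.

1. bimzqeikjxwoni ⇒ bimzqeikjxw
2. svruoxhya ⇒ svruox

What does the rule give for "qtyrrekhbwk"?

What's happening: delete the last 3 characters.
"qtyrrekhbwk" → "qtyrrekh".

qtyrrekh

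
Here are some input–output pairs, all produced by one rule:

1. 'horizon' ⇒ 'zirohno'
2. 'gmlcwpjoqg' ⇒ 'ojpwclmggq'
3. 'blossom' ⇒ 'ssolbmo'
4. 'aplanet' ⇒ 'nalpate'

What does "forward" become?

awrofdr

Looking at the pairs, the operation is to move the last 2 characters to the front (rotate right by 2), then reverse the string.
Applying both steps to "forward": "rdforwa", then "awrofdr".
(Check on "blossom": → "ombloss" → "ssolbmo" ✓)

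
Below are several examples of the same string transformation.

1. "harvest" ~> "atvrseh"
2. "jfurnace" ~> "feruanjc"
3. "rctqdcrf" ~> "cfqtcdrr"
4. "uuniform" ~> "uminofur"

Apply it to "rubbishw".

Looking at the pairs, the operation is to swap the first and last characters, then swap each adjacent pair of characters (1↔2, 3↔4, ...).
On "rubbishw" that produces "uwbbsirh".

uwbbsirh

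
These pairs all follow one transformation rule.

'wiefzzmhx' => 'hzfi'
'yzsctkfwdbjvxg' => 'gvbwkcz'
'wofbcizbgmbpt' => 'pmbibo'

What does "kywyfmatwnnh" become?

hntmyy

Each output is the input with this applied: keep every other character starting from the second (positions 2nd, 4th, 6th, ...), then reverse the string.
Applying both steps to "kywyfmatwnnh": "yymtnh", then "hntmyy".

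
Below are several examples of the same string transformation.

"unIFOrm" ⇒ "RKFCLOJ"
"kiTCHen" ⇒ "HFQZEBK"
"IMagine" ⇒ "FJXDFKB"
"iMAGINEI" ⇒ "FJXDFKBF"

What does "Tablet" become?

The transformation: shift every letter 3 places backward in the alphabet (wrapping around), then convert every letter to uppercase.
Starting from "Tablet": after the first operation, "Qxyibq"; after the second, "QXYIBQ".
(Check on "unIFOrm": → "rkFCLoj" → "RKFCLOJ" ✓)

QXYIBQ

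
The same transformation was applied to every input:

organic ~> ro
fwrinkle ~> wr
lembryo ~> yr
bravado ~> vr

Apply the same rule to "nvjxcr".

The transformation: sort the characters into reverse alphabetical order, then keep only the first 2 characters.
For "nvjxcr", step one produces "xvrnjc"; step two turns that into "xv".

xv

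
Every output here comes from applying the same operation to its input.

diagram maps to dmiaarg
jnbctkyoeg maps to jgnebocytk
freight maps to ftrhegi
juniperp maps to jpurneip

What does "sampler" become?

The rule is to take characters alternately from the front and the back (1st, last, 2nd, 2nd-last, ...).
So "sampler" becomes "sraemlp".

sraemlp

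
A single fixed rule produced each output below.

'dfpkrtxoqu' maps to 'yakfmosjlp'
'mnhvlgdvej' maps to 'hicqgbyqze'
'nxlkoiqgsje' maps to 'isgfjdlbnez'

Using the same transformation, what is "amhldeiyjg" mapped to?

vhcgyzdteb

Each output is the input with this applied: shift every letter 5 places backward in the alphabet (wrapping around).
On "amhldeiyjg" that produces "vhcgyzdteb".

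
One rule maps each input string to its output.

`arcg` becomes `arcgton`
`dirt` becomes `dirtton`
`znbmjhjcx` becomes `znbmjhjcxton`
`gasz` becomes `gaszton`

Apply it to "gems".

gemston

Each output is the input with this applied: append "ton".
Doing the same to "gems": "gemston".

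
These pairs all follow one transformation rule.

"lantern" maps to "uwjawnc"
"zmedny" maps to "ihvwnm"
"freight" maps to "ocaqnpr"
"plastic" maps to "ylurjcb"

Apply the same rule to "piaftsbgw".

Looking at the pairs, the operation is to take characters alternately from the front and the back (1st, last, 2nd, 2nd-last, ...), then shift every letter 9 places forward in the alphabet (wrapping around).
On "piaftsbgw": the first step gives "pwigabfst", and the second then gives "yfrpjkobc".
(Check on "lantern": → "lnarnet" → "uwjawnc" ✓)

yfrpjkobc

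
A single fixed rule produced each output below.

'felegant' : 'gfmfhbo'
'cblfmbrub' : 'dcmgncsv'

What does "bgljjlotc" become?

Each output is the input with this applied: shift every letter 1 place forward in the alphabet (wrapping around), then delete the last character.
Working it through for "bgljjlotc": intermediate "chmkkmpud", final "chmkkmpu".
(Check on "cblfmbrub": → "dcmgncsvc" → "dcmgncsv" ✓)

chmkkmpu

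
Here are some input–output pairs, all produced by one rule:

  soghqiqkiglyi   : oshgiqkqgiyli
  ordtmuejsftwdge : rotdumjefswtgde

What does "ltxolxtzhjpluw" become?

The pattern: swap each adjacent pair of characters (1↔2, 3↔4, ...).
"ltxolxtzhjpluw" → "tloxxlztjhlpwu".

tloxxlztjhlpwu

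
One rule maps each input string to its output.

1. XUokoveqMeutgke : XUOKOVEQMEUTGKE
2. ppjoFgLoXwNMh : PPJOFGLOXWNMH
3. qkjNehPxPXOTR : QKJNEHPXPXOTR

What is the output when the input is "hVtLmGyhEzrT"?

Each output is the input with this applied: convert every letter to uppercase.
So "hVtLmGyhEzrT" becomes "HVTLMGYHEZRT".

HVTLMGYHEZRT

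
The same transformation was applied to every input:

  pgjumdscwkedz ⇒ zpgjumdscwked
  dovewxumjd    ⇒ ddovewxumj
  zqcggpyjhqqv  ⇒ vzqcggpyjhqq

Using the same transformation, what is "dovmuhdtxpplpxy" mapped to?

ydovmuhdtxpplpx

Each output is the input with this applied: move the last character to the front.
So "dovmuhdtxpplpxy" becomes "ydovmuhdtxpplpx".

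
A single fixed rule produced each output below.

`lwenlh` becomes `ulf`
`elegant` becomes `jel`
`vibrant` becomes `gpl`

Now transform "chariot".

Looking at the pairs, the operation is to shift every letter 2 places backward in the alphabet (wrapping around), then keep every other character starting from the second (positions 2nd, 4th, 6th, ...).
"chariot" → "afypgmr" → "fpm".

fpm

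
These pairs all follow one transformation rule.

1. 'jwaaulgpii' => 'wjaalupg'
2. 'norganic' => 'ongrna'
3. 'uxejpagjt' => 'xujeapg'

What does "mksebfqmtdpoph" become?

The rule is to delete the last 2 characters, then swap each adjacent pair of characters (1↔2, 3↔4, ...).
Working it through for "mksebfqmtdpoph": intermediate "mksebfqmtdpo", final "kmesfbmqdtop".
(Check on "jwaaulgpii": → "jwaaulgp" → "wjaalupg" ✓)

kmesfbmqdtop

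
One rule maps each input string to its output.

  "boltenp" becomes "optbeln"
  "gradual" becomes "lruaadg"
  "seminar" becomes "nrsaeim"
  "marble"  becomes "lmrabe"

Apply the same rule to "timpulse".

stueilmp

Looking at the pairs, the operation is to sort the characters into alphabetical order, then move the last 3 characters to the front (rotate right by 3).
"timpulse" → "eilmpstu" → "stueilmp".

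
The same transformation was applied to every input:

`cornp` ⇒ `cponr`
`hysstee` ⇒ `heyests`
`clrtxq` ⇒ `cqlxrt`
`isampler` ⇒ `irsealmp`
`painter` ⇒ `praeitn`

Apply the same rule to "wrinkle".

The pattern: take characters alternately from the front and the back (1st, last, 2nd, 2nd-last, ...).
On "wrinkle" that produces "werlikn".

werlikn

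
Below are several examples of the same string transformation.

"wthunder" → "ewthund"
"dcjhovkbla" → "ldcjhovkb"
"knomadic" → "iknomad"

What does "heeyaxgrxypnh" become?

nheeyaxgrxyp

Rule — delete the last character, then move the last character to the front.
So "heeyaxgrxypnh" becomes "nheeyaxgrxyp".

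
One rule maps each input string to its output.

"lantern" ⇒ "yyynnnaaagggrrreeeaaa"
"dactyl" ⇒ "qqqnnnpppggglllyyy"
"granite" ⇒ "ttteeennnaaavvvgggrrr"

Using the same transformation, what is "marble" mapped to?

The transformation: shift every letter 13 places forward in the alphabet (wrapping around) — i.e. ROT13, then repeat every character 3 times.
Starting from "marble": after the first operation, "zneoyr"; after the second, "zzznnneeeoooyyyrrr".

zzznnneeeoooyyyrrr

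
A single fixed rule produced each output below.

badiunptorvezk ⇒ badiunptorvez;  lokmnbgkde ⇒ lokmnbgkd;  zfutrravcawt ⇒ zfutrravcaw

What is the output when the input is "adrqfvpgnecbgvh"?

adrqfvpgnecbgv

Rule — delete the last character.
Applying that to "adrqfvpgnecbgvh" gives "adrqfvpgnecbgv".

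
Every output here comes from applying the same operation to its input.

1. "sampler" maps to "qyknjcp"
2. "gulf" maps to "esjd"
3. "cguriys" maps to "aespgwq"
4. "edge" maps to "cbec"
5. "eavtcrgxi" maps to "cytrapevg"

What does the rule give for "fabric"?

The transformation: shift every letter 2 places backward in the alphabet (wrapping around).
Applying that to "fabric" gives "dyzpga".

dyzpga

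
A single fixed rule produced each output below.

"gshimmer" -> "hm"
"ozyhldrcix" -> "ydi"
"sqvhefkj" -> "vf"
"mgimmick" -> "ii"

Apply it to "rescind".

sn

Rule — keep one character in every 3, starting at position 3 (positions 3rd, 6th, 9th, ...).
So "rescind" becomes "sn".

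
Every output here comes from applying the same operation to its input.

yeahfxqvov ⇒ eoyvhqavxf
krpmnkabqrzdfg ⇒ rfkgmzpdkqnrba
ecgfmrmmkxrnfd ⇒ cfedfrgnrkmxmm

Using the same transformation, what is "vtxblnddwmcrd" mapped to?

tdvcbrxwnmldd

Rule — swap each adjacent pair of characters (1↔2, 3↔4, ...), then take characters alternately from the front and the back (1st, last, 2nd, 2nd-last, ...).
Starting from "vtxblnddwmcrd": after the first operation, "tvbxnlddmwrcd"; after the second, "tdvcbrxwnmldd".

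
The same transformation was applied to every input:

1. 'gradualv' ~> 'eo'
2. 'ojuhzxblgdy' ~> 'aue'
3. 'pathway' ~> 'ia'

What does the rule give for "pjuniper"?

ii

The transformation: shift every letter 7 places backward in the alphabet (wrapping around), then keep only the vowels.
Starting from "pjuniper": after the first operation, "icngbixk"; after the second, "ii".
(Check on "pathway": → "itmaptr" → "ia" ✓)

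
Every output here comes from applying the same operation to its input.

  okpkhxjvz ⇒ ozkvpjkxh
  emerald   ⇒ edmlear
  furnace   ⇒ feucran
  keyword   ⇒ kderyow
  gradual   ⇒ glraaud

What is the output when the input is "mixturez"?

mziexrtu

The pattern: take characters alternately from the front and the back (1st, last, 2nd, 2nd-last, ...).
So "mixturez" becomes "mziexrtu".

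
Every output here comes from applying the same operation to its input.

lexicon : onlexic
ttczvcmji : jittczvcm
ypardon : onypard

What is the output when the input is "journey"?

Looking at the pairs, the operation is to move the last 2 characters to the front (rotate right by 2).
For "journey" the result is "eyjourn".

eyjourn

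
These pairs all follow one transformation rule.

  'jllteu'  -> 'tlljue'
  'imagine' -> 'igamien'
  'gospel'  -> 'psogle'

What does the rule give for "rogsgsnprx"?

pnsgsgorxr

Looking at the pairs, the operation is to reverse the string, then move the first 2 characters to the end (rotate left by 2).
Starting from "rogsgsnprx": after the first operation, "xrpnsgsgor"; after the second, "pnsgsgorxr".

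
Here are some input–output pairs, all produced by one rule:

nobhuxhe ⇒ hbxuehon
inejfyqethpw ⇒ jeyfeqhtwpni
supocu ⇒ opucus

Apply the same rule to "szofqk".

fokqzs

Rule — swap each adjacent pair of characters (1↔2, 3↔4, ...), then move the first 2 characters to the end (rotate left by 2).
Applying both steps to "szofqk": "zsfokq", then "fokqzs".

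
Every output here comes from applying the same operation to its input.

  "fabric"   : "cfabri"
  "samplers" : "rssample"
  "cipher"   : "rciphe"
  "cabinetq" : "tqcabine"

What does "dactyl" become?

ldacty

Looking at the pairs, the operation is to swap the front and back halves of the string, then move the first 2 characters to the end (rotate left by 2).
Working it through for "dactyl": intermediate "tyldac", final "ldacty".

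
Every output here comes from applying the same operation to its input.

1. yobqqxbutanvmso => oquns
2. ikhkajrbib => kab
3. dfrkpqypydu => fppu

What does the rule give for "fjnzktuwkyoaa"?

jkwo

The rule is to keep one character in every 3, starting at position 2 (positions 2nd, 5th, 8th, ...).
"fjnzktuwkyoaa" → "jkwo".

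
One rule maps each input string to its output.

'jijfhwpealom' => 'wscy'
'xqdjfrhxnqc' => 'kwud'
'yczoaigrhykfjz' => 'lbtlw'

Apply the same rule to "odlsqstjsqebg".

What's happening: keep one character in every 3, starting at position 1 (positions 1st, 4th, 7th, ...), then shift every letter 13 places forward in the alphabet (wrapping around) — i.e. ROT13.
"odlsqstjsqebg" → "ostqg" → "bfgdt".

bfgdt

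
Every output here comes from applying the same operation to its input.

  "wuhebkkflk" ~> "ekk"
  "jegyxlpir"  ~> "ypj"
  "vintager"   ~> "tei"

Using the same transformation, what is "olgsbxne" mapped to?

What's happening: move the first 2 characters to the end (rotate left by 2), then keep one character in every 3, starting at position 2 (positions 2nd, 5th, 8th, ...).
Applying both steps to "olgsbxne": "gsbxneol", then "snl".

snl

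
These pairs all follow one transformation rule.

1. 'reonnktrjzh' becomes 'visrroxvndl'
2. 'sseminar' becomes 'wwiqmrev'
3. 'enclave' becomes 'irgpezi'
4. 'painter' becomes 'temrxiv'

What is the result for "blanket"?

fperoix

Looking at the pairs, the operation is to shift every letter 4 places forward in the alphabet (wrapping around).
Doing the same to "blanket": "fperoix".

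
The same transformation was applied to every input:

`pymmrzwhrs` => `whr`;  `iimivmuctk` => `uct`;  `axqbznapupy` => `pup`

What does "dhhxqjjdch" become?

Each output is the input with this applied: move the last character to the front, then keep only the last 3 characters.
For "dhhxqjjdch" the result is "jdc".

jdc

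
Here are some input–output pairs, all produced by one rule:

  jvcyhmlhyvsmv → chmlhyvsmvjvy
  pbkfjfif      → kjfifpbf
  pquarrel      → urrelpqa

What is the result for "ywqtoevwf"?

Rule — move the first 3 characters to the end (rotate left by 3), then swap the first and last characters.
On "ywqtoevwf" that produces "qoevwfywt".

qoevwfywt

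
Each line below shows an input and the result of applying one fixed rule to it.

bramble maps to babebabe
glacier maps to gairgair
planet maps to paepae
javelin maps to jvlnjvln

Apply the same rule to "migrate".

Looking at the pairs, the operation is to keep every other character starting from the first (positions 1st, 3rd, 5th, ...), then write the whole string twice.
"migrate" → "mgae" → "mgaemgae".

mgaemgae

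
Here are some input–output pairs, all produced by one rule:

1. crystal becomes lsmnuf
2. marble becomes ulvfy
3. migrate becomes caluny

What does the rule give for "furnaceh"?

olhuwyb

The pattern: delete the first character, then shift every letter 6 places backward in the alphabet (wrapping around).
"furnaceh" → "urnaceh" → "olhuwyb".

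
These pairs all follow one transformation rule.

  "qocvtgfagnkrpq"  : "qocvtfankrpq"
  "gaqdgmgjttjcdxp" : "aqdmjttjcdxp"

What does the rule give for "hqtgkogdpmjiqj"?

Rule — remove every "g".
Doing the same to "hqtgkogdpmjiqj": "hqtkodpmjiqj".

hqtkodpmjiqj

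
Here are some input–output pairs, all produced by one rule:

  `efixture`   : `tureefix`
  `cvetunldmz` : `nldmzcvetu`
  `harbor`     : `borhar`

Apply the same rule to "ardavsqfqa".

sqfqaardav

In each case the input is transformed by: swap the front and back halves of the string.
For "ardavsqfqa" the result is "sqfqaardav".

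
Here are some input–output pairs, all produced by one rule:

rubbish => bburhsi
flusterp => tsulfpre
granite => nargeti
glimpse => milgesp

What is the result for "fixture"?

txiferu

The pattern: move the last 3 characters to the front (rotate right by 3), then reverse the string.
On "fixture": the first step gives "urefixt", and the second then gives "txiferu".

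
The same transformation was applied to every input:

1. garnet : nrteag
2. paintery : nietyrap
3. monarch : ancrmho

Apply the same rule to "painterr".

Each output is the input with this applied: move the first 2 characters to the end (rotate left by 2), then swap each adjacent pair of characters (1↔2, 3↔4, ...).
On "painterr": the first step gives "interrpa", and the second then gives "nietrrap".

nietrrap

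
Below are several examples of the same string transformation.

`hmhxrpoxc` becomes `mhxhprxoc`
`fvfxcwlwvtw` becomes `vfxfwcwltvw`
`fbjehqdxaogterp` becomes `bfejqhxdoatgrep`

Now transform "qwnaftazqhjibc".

The pattern: swap each adjacent pair of characters (1↔2, 3↔4, ...).
Doing the same to "qwnaftazqhjibc": "wqantfzahqijcb".

wqantfzahqijcb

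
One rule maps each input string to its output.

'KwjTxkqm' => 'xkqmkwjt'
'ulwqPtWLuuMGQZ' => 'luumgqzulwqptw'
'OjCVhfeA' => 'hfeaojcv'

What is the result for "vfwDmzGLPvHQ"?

Each output is the input with this applied: swap the front and back halves of the string, then convert every letter to lowercase.
So "vfwDmzGLPvHQ" becomes "glpvhqvfwdmz".

glpvhqvfwdmz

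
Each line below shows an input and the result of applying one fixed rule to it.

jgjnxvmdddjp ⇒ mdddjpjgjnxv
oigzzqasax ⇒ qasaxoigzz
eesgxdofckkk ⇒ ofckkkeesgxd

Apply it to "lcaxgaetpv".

aetpvlcaxg

The transformation: swap the front and back halves of the string.
Doing the same to "lcaxgaetpv": "aetpvlcaxg".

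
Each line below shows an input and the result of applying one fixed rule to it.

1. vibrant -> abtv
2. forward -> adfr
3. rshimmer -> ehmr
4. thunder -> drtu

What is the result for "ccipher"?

The rule is to keep every other character starting from the first (positions 1st, 3rd, 5th, ...), then sort the characters into alphabetical order.
Applying both steps to "ccipher": "cihr", then "chir".
(Check on "vibrant": → "vbat" → "abtv" ✓)

chir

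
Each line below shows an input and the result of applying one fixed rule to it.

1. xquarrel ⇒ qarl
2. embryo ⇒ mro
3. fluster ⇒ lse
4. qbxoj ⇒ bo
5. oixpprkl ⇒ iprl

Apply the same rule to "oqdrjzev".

qrzv

What's happening: keep every other character starting from the second (positions 2nd, 4th, 6th, ...).
For "oqdrjzev" the result is "qrzv".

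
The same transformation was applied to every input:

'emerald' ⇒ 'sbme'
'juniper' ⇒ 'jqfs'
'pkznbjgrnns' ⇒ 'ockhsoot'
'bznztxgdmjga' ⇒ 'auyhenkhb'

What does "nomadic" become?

bejd

Rule — shift every letter 1 place forward in the alphabet (wrapping around), then delete the first 3 characters.
For "nomadic", step one produces "opnbejd"; step two turns that into "bejd".
(Check on "pkznbjgrnns": → "qlaockhsoot" → "ockhsoot" ✓)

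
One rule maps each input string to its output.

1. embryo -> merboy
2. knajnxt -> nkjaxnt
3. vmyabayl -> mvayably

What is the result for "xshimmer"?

In each case the input is transformed by: swap each adjacent pair of characters (1↔2, 3↔4, ...).
"xshimmer" → "sxihmmre".

sxihmmre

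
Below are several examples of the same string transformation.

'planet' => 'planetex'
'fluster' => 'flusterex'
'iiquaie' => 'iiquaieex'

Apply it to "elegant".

The pattern: append "ex".
On "elegant" that produces "elegantex".

elegantex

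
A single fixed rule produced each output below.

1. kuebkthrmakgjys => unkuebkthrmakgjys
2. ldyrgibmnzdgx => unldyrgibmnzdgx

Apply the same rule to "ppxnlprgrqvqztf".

In each case the input is transformed by: prepend "un".
Applying that to "ppxnlprgrqvqztf" gives "unppxnlprgrqvqztf".

unppxnlprgrqvqztf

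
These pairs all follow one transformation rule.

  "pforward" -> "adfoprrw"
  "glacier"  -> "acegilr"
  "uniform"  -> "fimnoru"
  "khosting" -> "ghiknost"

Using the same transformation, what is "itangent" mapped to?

In each case the input is transformed by: sort the characters into alphabetical order.
For "itangent" the result is "aeginntt".

aeginntt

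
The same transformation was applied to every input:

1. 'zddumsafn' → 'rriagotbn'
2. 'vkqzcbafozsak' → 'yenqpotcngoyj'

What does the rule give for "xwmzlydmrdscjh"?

kanzmrafrgqxvl

Looking at the pairs, the operation is to move the first character to the end, then shift every letter 12 places backward in the alphabet (wrapping around).
For "xwmzlydmrdscjh", step one produces "wmzlydmrdscjhx"; step two turns that into "kanzmrafrgqxvl".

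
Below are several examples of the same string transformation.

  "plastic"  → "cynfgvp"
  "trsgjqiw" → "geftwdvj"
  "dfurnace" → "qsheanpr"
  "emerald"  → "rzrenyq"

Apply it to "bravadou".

The transformation: shift every letter 13 places forward in the alphabet (wrapping around) — i.e. ROT13.
On "bravadou" that produces "oeninqbh".

oeninqbh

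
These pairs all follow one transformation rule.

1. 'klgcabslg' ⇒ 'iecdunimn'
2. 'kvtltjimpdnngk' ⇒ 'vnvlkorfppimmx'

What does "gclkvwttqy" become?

nmxyvvsaie

The rule is to move the first 2 characters to the end (rotate left by 2), then shift every letter 2 places forward in the alphabet (wrapping around).
Doing the same to "gclkvwttqy": "nmxyvvsaie".
(Check on "klgcabslg": → "gcabslgkl" → "iecdunimn" ✓)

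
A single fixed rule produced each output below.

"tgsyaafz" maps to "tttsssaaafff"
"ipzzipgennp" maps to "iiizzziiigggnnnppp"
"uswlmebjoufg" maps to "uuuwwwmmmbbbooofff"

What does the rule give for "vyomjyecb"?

Looking at the pairs, the operation is to keep every other character starting from the first (positions 1st, 3rd, 5th, ...), then repeat every character 3 times.
"vyomjyecb" → "vojeb" → "vvvooojjjeeebbb".
(Check on "ipzzipgennp": → "izignp" → "iiizzziiigggnnnppp" ✓)

vvvooojjjeeebbb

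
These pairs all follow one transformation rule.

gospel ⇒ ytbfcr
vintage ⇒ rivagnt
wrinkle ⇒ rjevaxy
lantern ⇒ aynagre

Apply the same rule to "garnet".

Each output is the input with this applied: move the last character to the front, then shift every letter 13 places forward in the alphabet (wrapping around) — i.e. ROT13.
"garnet" → "tgarne" → "gtnear".

gtnear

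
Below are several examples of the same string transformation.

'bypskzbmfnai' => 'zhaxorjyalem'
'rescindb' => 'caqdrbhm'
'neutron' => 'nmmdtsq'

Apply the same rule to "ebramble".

kddaqzla

The rule is to move the last 2 characters to the front (rotate right by 2), then shift every letter 1 place backward in the alphabet (wrapping around).
On "ebramble": the first step gives "leebramb", and the second then gives "kddaqzla".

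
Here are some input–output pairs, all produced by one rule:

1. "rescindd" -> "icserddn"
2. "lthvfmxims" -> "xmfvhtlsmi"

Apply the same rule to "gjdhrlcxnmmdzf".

Rule — move the last 3 characters to the front (rotate right by 3), then reverse the string.
So "gjdhrlcxnmmdzf" becomes "mmnxclrhdjgfzd".

mmnxclrhdjgfzd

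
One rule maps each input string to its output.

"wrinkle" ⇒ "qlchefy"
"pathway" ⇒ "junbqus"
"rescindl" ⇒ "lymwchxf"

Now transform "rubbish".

lovvcmb

The rule is to shift every letter 6 places backward in the alphabet (wrapping around).
So "rubbish" becomes "lovvcmb".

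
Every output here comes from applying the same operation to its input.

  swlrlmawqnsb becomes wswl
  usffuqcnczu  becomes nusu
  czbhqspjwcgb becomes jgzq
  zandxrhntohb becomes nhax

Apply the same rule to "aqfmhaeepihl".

In each case the input is transformed by: keep one character in every 3, starting at position 2 (positions 2nd, 5th, 8th, ...), then move the last 2 characters to the front (rotate right by 2).
Starting from "aqfmhaeepihl": after the first operation, "qheh"; after the second, "ehqh".

ehqh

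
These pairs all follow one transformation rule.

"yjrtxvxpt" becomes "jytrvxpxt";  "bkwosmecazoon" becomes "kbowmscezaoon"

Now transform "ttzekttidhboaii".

Each output is the input with this applied: swap each adjacent pair of characters (1↔2, 3↔4, ...).
For "ttzekttidhboaii" the result is "tteztkithdobiai".

tteztkithdobiai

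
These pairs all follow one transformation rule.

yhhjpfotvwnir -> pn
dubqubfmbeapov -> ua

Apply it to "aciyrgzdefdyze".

rd

Rule — keep every other character starting from the first (positions 1st, 3rd, 5th, ...), then keep one character in every 3, starting at position 3 (positions 3rd, 6th, 9th, ...).
For "aciyrgzdefdyze", step one produces "airzedz"; step two turns that into "rd".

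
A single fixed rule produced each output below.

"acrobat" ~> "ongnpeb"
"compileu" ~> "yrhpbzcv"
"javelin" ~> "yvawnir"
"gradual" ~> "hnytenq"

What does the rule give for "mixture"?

Rule — move the last 3 characters to the front (rotate right by 3), then shift every letter 13 places forward in the alphabet (wrapping around) — i.e. ROT13.
On "mixture": the first step gives "uremixt", and the second then gives "herzvkg".

herzvkg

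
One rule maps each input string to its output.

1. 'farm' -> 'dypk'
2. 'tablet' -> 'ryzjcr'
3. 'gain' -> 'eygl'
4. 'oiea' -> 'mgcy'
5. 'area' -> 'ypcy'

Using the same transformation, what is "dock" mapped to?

bmai

The rule is to shift every letter 2 places backward in the alphabet (wrapping around).
So "dock" becomes "bmai".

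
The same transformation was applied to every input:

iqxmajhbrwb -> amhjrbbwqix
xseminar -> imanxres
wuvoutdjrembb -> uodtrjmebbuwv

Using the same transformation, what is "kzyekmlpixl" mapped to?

The rule is to move the first 3 characters to the end (rotate left by 3), then swap each adjacent pair of characters (1↔2, 3↔4, ...).
On "kzyekmlpixl" that produces "kelmiplxzky".

kelmiplxzky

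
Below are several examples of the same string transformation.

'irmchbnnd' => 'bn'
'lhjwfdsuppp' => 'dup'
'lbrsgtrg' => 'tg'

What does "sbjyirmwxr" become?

In each case the input is transformed by: keep every other character starting from the second (positions 2nd, 4th, 6th, ...), then delete the first 2 characters.
Starting from "sbjyirmwxr": after the first operation, "byrwr"; after the second, "rwr".

rwr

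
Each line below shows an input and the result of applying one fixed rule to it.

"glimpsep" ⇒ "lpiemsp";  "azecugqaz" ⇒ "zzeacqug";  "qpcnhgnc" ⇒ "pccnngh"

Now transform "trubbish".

rhusbib

Looking at the pairs, the operation is to delete the first character, then take characters alternately from the front and the back (1st, last, 2nd, 2nd-last, ...).
"trubbish" → "rubbish" → "rhusbib".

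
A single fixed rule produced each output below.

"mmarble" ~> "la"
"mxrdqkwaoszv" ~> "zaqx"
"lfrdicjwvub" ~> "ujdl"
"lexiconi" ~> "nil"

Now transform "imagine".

Rule — reverse the string, then keep one character in every 3, starting at position 2 (positions 2nd, 5th, 8th, ...).
On "imagine": the first step gives "enigami", and the second then gives "na".

na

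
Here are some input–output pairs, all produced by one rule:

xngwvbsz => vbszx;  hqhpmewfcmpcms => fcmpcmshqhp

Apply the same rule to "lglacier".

Rule — swap the front and back halves of the string, then delete the last 3 characters.
Working it through for "lglacier": intermediate "cierlgla", final "cierl".
(Check on "hqhpmewfcmpcms": → "fcmpcmshqhpmew" → "fcmpcmshqhp" ✓)

cierl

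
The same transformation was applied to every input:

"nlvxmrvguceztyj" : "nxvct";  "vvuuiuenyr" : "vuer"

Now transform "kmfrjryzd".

kry

The rule is to keep one character in every 3, starting at position 1 (positions 1st, 4th, 7th, ...).
"kmfrjryzd" → "kry".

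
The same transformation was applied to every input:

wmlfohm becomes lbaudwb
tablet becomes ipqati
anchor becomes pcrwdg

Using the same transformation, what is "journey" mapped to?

Rule — shift every letter 11 places backward in the alphabet (wrapping around).
For "journey" the result is "ydjgctn".

ydjgctn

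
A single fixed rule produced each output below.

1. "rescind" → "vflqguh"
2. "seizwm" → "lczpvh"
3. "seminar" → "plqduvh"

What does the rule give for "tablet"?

The pattern: move the first 2 characters to the end (rotate left by 2), then shift every letter 3 places forward in the alphabet (wrapping around).
On "tablet" that produces "eohwwd".

eohwwd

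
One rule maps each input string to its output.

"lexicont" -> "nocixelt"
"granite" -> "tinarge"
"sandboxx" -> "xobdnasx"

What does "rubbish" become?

sibburh

In each case the input is transformed by: move the last character to the front, then reverse the string.
"rubbish" → "hrubbis" → "sibburh".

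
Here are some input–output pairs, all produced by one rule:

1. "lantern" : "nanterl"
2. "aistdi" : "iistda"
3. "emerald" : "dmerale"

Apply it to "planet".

What's happening: swap the first and last characters.
For "planet" the result is "tlanep".

tlanep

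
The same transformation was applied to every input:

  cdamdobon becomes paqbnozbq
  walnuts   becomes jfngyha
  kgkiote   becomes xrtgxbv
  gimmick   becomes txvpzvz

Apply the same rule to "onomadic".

bpavbqzn

Rule — shift every letter 13 places forward in the alphabet (wrapping around) — i.e. ROT13, then take characters alternately from the front and the back (1st, last, 2nd, 2nd-last, ...).
Doing the same to "onomadic": "bpavbqzn".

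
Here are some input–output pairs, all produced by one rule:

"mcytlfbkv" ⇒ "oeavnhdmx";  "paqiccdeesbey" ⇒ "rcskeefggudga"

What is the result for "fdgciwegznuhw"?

hfiekygibpwjy

The transformation: shift every letter 2 places forward in the alphabet (wrapping around).
So "fdgciwegznuhw" becomes "hfiekygibpwjy".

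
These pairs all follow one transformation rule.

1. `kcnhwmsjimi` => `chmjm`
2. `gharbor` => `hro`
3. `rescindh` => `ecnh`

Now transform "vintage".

itg

The pattern: keep every other character starting from the second (positions 2nd, 4th, 6th, ...).
For "vintage" the result is "itg".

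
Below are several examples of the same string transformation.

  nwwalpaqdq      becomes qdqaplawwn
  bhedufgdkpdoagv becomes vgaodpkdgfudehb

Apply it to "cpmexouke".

Looking at the pairs, the operation is to reverse the string.
"cpmexouke" → "ekuoxempc".

ekuoxempc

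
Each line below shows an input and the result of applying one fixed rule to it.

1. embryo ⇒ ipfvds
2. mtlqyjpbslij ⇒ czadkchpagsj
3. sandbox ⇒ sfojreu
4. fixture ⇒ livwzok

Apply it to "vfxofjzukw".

lbnmwofwaq

Looking at the pairs, the operation is to move the last 3 characters to the front (rotate right by 3), then shift every letter 9 places backward in the alphabet (wrapping around).
Applying both steps to "vfxofjzukw": "ukwvfxofjz", then "lbnmwofwaq".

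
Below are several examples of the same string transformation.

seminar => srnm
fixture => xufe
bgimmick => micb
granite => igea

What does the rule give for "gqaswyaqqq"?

Looking at the pairs, the operation is to keep every other character starting from the first (positions 1st, 3rd, 5th, ...), then sort the characters into reverse alphabetical order.
For "gqaswyaqqq", step one produces "gawaq"; step two turns that into "wqgaa".

wqgaa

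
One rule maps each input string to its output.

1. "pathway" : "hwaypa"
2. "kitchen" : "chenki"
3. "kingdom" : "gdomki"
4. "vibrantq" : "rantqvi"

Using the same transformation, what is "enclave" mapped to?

laveen

The rule is to move the first 2 characters to the end (rotate left by 2), then delete the first character.
"enclave" → "claveen" → "laveen".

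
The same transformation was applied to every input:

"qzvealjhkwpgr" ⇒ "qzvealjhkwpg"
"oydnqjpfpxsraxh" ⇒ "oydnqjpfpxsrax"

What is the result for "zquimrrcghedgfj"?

zquimrrcghedgf

Rule — delete the last character.
For "zquimrrcghedgfj" the result is "zquimrrcghedgf".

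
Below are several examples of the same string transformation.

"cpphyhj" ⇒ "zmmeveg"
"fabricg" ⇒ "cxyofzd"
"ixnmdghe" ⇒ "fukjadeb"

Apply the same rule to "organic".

The rule is to shift every letter 3 places backward in the alphabet (wrapping around).
For "organic" the result is "lodxkfz".

lodxkfz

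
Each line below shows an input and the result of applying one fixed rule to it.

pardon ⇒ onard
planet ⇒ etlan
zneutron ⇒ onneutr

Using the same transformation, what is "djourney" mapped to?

eyjourn

Each output is the input with this applied: delete the first character, then move the last 2 characters to the front (rotate right by 2).
For "djourney", step one produces "journey"; step two turns that into "eyjourn".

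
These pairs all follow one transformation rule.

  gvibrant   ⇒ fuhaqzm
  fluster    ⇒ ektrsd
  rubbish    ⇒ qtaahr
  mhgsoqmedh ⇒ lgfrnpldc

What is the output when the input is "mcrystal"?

lbqxrsz

Looking at the pairs, the operation is to delete the last character, then shift every letter 1 place backward in the alphabet (wrapping around).
Applying both steps to "mcrystal": "mcrysta", then "lbqxrsz".
(Check on "mhgsoqmedh": → "mhgsoqmed" → "lgfrnpldc" ✓)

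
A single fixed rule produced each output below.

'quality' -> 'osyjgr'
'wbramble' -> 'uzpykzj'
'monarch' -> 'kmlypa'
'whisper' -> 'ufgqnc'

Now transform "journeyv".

hmsplcw

The rule is to delete the last character, then shift every letter 2 places backward in the alphabet (wrapping around).
Applying both steps to "journeyv": "journey", then "hmsplcw".
(Check on "wbramble": → "wbrambl" → "uzpykzj" ✓)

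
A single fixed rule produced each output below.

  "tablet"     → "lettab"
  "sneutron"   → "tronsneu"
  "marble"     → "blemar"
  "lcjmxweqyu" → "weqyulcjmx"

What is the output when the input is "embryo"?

What's happening: swap the front and back halves of the string.
On "embryo" that produces "ryoemb".

ryoemb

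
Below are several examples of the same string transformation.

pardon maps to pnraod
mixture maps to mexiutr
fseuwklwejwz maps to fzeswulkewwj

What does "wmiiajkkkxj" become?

The rule is to move the last character to the front, then swap each adjacent pair of characters (1↔2, 3↔4, ...).
On "wmiiajkkkxj": the first step gives "jwmiiajkkkx", and the second then gives "wjimaikjkkx".

wjimaikjkkx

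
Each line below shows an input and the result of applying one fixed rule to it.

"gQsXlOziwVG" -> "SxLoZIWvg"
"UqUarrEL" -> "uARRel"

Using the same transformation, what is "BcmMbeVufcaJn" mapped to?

Looking at the pairs, the operation is to flip the case of every letter, then delete the first 2 characters.
Working it through for "BcmMbeVufcaJn": intermediate "bCMmBEvUFCAjN", final "MmBEvUFCAjN".

MmBEvUFCAjN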